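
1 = 1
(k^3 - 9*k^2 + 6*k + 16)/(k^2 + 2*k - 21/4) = 4*(k^3 - 9*k^2 + 6*k + 16)/(4*k^2 + 8*k - 21)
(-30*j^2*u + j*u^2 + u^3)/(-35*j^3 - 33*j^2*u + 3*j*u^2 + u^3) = u*(6*j + u)/(7*j^2 + 8*j*u + u^2)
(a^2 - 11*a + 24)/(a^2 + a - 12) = (a - 8)/(a + 4)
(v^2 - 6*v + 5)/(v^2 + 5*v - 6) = (v - 5)/(v + 6)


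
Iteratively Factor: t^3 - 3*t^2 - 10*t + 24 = (t + 3)*(t^2 - 6*t + 8) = (t - 2)*(t + 3)*(t - 4)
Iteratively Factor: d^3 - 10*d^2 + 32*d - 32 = (d - 2)*(d^2 - 8*d + 16) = (d - 4)*(d - 2)*(d - 4)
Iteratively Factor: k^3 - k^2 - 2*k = (k + 1)*(k^2 - 2*k) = (k - 2)*(k + 1)*(k)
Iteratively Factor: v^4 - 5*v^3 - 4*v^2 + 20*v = (v + 2)*(v^3 - 7*v^2 + 10*v) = (v - 2)*(v + 2)*(v^2 - 5*v) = v*(v - 2)*(v + 2)*(v - 5)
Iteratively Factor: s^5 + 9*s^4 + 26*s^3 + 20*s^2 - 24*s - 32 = (s + 2)*(s^4 + 7*s^3 + 12*s^2 - 4*s - 16) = (s - 1)*(s + 2)*(s^3 + 8*s^2 + 20*s + 16) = (s - 1)*(s + 2)^2*(s^2 + 6*s + 8) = (s - 1)*(s + 2)^2*(s + 4)*(s + 2)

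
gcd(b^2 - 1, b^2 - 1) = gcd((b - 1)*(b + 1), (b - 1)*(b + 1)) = b^2 - 1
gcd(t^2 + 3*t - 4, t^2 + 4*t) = t + 4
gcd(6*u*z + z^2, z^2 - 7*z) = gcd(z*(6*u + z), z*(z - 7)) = z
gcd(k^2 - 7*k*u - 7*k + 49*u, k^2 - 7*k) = k - 7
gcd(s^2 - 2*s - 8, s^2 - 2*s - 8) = s^2 - 2*s - 8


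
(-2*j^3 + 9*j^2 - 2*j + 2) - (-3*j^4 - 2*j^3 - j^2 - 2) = 3*j^4 + 10*j^2 - 2*j + 4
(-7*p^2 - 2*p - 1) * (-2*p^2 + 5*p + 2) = 14*p^4 - 31*p^3 - 22*p^2 - 9*p - 2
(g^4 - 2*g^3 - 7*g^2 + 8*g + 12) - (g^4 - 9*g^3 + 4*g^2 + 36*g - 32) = 7*g^3 - 11*g^2 - 28*g + 44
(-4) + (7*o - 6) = 7*o - 10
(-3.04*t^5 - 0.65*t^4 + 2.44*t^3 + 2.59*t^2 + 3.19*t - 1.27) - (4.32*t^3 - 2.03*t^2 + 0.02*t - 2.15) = -3.04*t^5 - 0.65*t^4 - 1.88*t^3 + 4.62*t^2 + 3.17*t + 0.88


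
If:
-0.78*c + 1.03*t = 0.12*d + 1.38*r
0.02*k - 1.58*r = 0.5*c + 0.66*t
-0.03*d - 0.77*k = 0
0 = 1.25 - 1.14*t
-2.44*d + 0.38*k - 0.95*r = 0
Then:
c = 4.86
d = 0.77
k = -0.03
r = -2.00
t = 1.10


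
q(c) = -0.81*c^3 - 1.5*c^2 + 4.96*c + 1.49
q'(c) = -2.43*c^2 - 3.0*c + 4.96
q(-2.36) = -7.92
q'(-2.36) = -1.49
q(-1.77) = -7.50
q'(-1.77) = 2.66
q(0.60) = 3.75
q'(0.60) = 2.29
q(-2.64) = -7.16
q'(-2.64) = -4.06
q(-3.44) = -0.35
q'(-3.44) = -13.48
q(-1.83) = -7.65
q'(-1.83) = 2.31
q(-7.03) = 173.91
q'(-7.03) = -94.04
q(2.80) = -14.16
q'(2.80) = -22.49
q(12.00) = -1554.67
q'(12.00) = -380.96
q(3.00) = -19.00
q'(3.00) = -25.91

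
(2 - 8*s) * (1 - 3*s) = 24*s^2 - 14*s + 2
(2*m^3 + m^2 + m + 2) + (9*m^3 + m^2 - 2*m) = 11*m^3 + 2*m^2 - m + 2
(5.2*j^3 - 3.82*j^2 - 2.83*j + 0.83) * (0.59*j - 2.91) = 3.068*j^4 - 17.3858*j^3 + 9.4465*j^2 + 8.725*j - 2.4153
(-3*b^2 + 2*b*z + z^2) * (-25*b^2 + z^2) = 75*b^4 - 50*b^3*z - 28*b^2*z^2 + 2*b*z^3 + z^4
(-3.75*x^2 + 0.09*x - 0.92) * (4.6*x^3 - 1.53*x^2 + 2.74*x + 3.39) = -17.25*x^5 + 6.1515*x^4 - 14.6447*x^3 - 11.0583*x^2 - 2.2157*x - 3.1188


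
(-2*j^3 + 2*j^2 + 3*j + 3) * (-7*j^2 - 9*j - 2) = 14*j^5 + 4*j^4 - 35*j^3 - 52*j^2 - 33*j - 6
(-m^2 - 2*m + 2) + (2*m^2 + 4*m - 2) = m^2 + 2*m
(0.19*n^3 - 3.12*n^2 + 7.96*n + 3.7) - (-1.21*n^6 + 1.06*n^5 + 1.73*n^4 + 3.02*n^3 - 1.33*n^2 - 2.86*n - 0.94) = 1.21*n^6 - 1.06*n^5 - 1.73*n^4 - 2.83*n^3 - 1.79*n^2 + 10.82*n + 4.64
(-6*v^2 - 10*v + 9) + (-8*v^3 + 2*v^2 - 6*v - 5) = -8*v^3 - 4*v^2 - 16*v + 4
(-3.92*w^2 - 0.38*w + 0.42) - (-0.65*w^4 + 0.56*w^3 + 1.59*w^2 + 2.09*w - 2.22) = 0.65*w^4 - 0.56*w^3 - 5.51*w^2 - 2.47*w + 2.64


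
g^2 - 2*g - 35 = (g - 7)*(g + 5)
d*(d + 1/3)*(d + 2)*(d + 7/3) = d^4 + 14*d^3/3 + 55*d^2/9 + 14*d/9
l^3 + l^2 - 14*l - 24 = (l - 4)*(l + 2)*(l + 3)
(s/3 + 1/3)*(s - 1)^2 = s^3/3 - s^2/3 - s/3 + 1/3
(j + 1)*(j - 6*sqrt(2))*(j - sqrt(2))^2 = j^4 - 8*sqrt(2)*j^3 + j^3 - 8*sqrt(2)*j^2 + 26*j^2 - 12*sqrt(2)*j + 26*j - 12*sqrt(2)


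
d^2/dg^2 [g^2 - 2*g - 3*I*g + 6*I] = 2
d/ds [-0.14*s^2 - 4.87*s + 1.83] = -0.28*s - 4.87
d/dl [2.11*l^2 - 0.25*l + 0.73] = 4.22*l - 0.25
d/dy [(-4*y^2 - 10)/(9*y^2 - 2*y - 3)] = 4*(2*y^2 + 51*y - 5)/(81*y^4 - 36*y^3 - 50*y^2 + 12*y + 9)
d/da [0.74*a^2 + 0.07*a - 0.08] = 1.48*a + 0.07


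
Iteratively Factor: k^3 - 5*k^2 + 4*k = (k - 4)*(k^2 - k) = k*(k - 4)*(k - 1)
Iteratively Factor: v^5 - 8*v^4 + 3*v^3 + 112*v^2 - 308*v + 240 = (v - 5)*(v^4 - 3*v^3 - 12*v^2 + 52*v - 48) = (v - 5)*(v - 2)*(v^3 - v^2 - 14*v + 24) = (v - 5)*(v - 3)*(v - 2)*(v^2 + 2*v - 8) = (v - 5)*(v - 3)*(v - 2)*(v + 4)*(v - 2)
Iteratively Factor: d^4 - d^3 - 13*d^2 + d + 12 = (d + 1)*(d^3 - 2*d^2 - 11*d + 12) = (d - 1)*(d + 1)*(d^2 - d - 12) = (d - 1)*(d + 1)*(d + 3)*(d - 4)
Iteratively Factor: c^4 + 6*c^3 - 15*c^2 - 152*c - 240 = (c + 3)*(c^3 + 3*c^2 - 24*c - 80) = (c - 5)*(c + 3)*(c^2 + 8*c + 16) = (c - 5)*(c + 3)*(c + 4)*(c + 4)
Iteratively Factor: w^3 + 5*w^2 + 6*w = (w)*(w^2 + 5*w + 6) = w*(w + 2)*(w + 3)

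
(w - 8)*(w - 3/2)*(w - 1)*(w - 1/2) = w^4 - 11*w^3 + 107*w^2/4 - 91*w/4 + 6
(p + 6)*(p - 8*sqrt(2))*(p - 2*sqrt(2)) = p^3 - 10*sqrt(2)*p^2 + 6*p^2 - 60*sqrt(2)*p + 32*p + 192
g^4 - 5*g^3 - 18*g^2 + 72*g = g*(g - 6)*(g - 3)*(g + 4)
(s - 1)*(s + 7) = s^2 + 6*s - 7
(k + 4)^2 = k^2 + 8*k + 16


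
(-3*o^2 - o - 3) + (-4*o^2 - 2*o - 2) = -7*o^2 - 3*o - 5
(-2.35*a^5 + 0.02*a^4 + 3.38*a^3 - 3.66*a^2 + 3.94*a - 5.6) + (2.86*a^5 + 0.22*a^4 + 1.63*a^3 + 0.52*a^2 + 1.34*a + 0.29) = 0.51*a^5 + 0.24*a^4 + 5.01*a^3 - 3.14*a^2 + 5.28*a - 5.31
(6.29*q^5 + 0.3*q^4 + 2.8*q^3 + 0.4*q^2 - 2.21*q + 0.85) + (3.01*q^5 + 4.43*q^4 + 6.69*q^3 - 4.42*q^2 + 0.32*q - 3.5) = 9.3*q^5 + 4.73*q^4 + 9.49*q^3 - 4.02*q^2 - 1.89*q - 2.65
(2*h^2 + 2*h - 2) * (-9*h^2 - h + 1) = -18*h^4 - 20*h^3 + 18*h^2 + 4*h - 2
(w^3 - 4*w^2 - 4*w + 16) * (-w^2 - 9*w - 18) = -w^5 - 5*w^4 + 22*w^3 + 92*w^2 - 72*w - 288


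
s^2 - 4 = (s - 2)*(s + 2)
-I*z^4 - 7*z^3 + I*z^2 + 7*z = z*(z - 1)*(z - 7*I)*(-I*z - I)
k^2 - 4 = (k - 2)*(k + 2)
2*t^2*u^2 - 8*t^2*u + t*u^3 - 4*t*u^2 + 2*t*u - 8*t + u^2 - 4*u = (2*t + u)*(u - 4)*(t*u + 1)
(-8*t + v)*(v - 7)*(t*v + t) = -8*t^2*v^2 + 48*t^2*v + 56*t^2 + t*v^3 - 6*t*v^2 - 7*t*v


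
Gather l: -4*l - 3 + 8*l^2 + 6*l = 8*l^2 + 2*l - 3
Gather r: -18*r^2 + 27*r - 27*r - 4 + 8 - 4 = -18*r^2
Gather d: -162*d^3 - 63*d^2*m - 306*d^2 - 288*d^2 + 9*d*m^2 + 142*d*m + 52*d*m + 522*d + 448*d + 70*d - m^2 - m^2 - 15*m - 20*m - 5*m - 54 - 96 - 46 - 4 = -162*d^3 + d^2*(-63*m - 594) + d*(9*m^2 + 194*m + 1040) - 2*m^2 - 40*m - 200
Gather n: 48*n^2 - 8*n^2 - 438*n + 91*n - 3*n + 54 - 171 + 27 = 40*n^2 - 350*n - 90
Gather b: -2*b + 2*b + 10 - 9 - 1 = 0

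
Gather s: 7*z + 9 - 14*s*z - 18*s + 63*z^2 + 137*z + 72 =s*(-14*z - 18) + 63*z^2 + 144*z + 81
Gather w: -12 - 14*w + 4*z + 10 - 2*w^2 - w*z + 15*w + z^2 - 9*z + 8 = -2*w^2 + w*(1 - z) + z^2 - 5*z + 6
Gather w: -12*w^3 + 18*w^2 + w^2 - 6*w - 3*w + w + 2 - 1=-12*w^3 + 19*w^2 - 8*w + 1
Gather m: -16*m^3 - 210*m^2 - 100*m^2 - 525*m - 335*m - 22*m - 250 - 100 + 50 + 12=-16*m^3 - 310*m^2 - 882*m - 288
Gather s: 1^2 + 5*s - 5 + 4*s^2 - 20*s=4*s^2 - 15*s - 4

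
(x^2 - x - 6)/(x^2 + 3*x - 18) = (x + 2)/(x + 6)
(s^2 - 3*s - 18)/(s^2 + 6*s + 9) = (s - 6)/(s + 3)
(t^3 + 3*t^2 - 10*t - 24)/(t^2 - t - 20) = (t^2 - t - 6)/(t - 5)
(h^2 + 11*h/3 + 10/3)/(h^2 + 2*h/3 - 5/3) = (h + 2)/(h - 1)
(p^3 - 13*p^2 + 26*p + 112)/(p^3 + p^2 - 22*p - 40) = (p^2 - 15*p + 56)/(p^2 - p - 20)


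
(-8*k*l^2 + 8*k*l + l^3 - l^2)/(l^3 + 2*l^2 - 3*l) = (-8*k + l)/(l + 3)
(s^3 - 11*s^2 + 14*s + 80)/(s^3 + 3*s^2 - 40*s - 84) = (s^2 - 13*s + 40)/(s^2 + s - 42)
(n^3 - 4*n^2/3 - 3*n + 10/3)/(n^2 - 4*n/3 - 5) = (n^2 - 3*n + 2)/(n - 3)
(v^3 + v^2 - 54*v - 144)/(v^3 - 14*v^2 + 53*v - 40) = (v^2 + 9*v + 18)/(v^2 - 6*v + 5)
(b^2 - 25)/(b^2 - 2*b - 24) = (25 - b^2)/(-b^2 + 2*b + 24)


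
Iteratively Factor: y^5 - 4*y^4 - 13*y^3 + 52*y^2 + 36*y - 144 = (y - 3)*(y^4 - y^3 - 16*y^2 + 4*y + 48) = (y - 3)*(y + 2)*(y^3 - 3*y^2 - 10*y + 24) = (y - 3)*(y + 2)*(y + 3)*(y^2 - 6*y + 8) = (y - 4)*(y - 3)*(y + 2)*(y + 3)*(y - 2)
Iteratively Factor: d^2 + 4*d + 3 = (d + 1)*(d + 3)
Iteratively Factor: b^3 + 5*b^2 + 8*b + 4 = (b + 1)*(b^2 + 4*b + 4) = (b + 1)*(b + 2)*(b + 2)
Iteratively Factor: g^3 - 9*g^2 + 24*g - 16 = (g - 4)*(g^2 - 5*g + 4) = (g - 4)*(g - 1)*(g - 4)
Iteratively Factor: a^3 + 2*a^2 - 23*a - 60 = (a + 4)*(a^2 - 2*a - 15) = (a + 3)*(a + 4)*(a - 5)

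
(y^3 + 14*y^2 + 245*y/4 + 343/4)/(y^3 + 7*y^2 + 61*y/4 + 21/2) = (2*y^2 + 21*y + 49)/(2*y^2 + 7*y + 6)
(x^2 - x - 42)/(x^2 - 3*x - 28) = (x + 6)/(x + 4)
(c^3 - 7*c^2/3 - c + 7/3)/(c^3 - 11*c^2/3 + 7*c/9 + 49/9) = 3*(c - 1)/(3*c - 7)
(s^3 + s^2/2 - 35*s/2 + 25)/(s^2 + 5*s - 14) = (2*s^2 + 5*s - 25)/(2*(s + 7))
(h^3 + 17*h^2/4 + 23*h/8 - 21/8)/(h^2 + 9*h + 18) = (8*h^2 + 10*h - 7)/(8*(h + 6))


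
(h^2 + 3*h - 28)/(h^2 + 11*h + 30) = (h^2 + 3*h - 28)/(h^2 + 11*h + 30)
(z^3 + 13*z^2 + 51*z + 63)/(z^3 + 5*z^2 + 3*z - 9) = (z + 7)/(z - 1)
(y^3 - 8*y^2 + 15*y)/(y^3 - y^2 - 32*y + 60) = y*(y - 3)/(y^2 + 4*y - 12)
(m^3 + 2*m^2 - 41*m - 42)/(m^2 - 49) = (m^2 - 5*m - 6)/(m - 7)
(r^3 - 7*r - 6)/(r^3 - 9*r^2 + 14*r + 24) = (r^2 - r - 6)/(r^2 - 10*r + 24)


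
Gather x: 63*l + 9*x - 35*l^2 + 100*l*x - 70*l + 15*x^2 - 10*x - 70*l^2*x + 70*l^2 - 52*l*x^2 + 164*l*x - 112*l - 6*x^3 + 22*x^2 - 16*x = 35*l^2 - 119*l - 6*x^3 + x^2*(37 - 52*l) + x*(-70*l^2 + 264*l - 17)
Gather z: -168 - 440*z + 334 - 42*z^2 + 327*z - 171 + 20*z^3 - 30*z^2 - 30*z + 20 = 20*z^3 - 72*z^2 - 143*z + 15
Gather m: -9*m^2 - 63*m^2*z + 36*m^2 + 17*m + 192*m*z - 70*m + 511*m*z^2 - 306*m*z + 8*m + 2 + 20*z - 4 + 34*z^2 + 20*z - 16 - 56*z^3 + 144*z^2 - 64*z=m^2*(27 - 63*z) + m*(511*z^2 - 114*z - 45) - 56*z^3 + 178*z^2 - 24*z - 18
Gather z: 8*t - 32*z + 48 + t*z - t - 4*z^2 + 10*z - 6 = 7*t - 4*z^2 + z*(t - 22) + 42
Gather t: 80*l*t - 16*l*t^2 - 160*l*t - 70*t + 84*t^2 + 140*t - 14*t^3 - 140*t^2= -14*t^3 + t^2*(-16*l - 56) + t*(70 - 80*l)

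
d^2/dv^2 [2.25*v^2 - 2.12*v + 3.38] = 4.50000000000000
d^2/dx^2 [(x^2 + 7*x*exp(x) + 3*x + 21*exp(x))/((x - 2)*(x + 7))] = (7*x^5*exp(x) + 77*x^4*exp(x) + 49*x^3*exp(x) - 4*x^3 - 1547*x^2*exp(x) + 84*x^2 - 1204*x*exp(x) + 252*x + 12418*exp(x) + 812)/(x^6 + 15*x^5 + 33*x^4 - 295*x^3 - 462*x^2 + 2940*x - 2744)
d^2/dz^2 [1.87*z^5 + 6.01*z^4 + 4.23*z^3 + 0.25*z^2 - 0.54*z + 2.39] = 37.4*z^3 + 72.12*z^2 + 25.38*z + 0.5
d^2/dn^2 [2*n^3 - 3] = 12*n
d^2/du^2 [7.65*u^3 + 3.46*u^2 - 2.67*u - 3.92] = 45.9*u + 6.92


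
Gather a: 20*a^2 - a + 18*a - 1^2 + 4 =20*a^2 + 17*a + 3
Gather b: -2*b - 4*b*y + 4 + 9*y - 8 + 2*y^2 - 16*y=b*(-4*y - 2) + 2*y^2 - 7*y - 4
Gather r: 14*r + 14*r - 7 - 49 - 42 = 28*r - 98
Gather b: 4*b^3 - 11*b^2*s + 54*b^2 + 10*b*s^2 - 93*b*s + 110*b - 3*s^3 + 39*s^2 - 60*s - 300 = 4*b^3 + b^2*(54 - 11*s) + b*(10*s^2 - 93*s + 110) - 3*s^3 + 39*s^2 - 60*s - 300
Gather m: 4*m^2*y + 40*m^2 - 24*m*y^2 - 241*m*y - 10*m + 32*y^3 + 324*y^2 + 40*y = m^2*(4*y + 40) + m*(-24*y^2 - 241*y - 10) + 32*y^3 + 324*y^2 + 40*y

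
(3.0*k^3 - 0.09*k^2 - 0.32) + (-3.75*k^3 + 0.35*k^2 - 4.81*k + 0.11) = -0.75*k^3 + 0.26*k^2 - 4.81*k - 0.21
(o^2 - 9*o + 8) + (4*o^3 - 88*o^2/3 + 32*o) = 4*o^3 - 85*o^2/3 + 23*o + 8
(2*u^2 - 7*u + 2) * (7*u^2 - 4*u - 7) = 14*u^4 - 57*u^3 + 28*u^2 + 41*u - 14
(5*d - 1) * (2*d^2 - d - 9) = 10*d^3 - 7*d^2 - 44*d + 9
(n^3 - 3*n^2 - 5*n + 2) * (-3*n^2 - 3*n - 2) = -3*n^5 + 6*n^4 + 22*n^3 + 15*n^2 + 4*n - 4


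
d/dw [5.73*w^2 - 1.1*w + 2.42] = 11.46*w - 1.1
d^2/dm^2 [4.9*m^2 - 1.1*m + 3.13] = 9.80000000000000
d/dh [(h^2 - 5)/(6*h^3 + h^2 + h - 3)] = (2*h*(6*h^3 + h^2 + h - 3) - (h^2 - 5)*(18*h^2 + 2*h + 1))/(6*h^3 + h^2 + h - 3)^2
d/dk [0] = 0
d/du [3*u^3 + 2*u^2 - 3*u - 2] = 9*u^2 + 4*u - 3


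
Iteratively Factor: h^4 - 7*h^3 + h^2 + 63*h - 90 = (h - 5)*(h^3 - 2*h^2 - 9*h + 18) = (h - 5)*(h + 3)*(h^2 - 5*h + 6) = (h - 5)*(h - 3)*(h + 3)*(h - 2)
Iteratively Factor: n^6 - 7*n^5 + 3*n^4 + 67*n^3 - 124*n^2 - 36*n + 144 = (n - 3)*(n^5 - 4*n^4 - 9*n^3 + 40*n^2 - 4*n - 48) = (n - 3)*(n - 2)*(n^4 - 2*n^3 - 13*n^2 + 14*n + 24) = (n - 3)*(n - 2)*(n + 1)*(n^3 - 3*n^2 - 10*n + 24) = (n - 3)*(n - 2)*(n + 1)*(n + 3)*(n^2 - 6*n + 8) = (n - 4)*(n - 3)*(n - 2)*(n + 1)*(n + 3)*(n - 2)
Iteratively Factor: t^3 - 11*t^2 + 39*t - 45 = (t - 3)*(t^2 - 8*t + 15) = (t - 3)^2*(t - 5)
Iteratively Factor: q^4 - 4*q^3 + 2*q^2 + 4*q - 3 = (q - 1)*(q^3 - 3*q^2 - q + 3) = (q - 1)^2*(q^2 - 2*q - 3) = (q - 1)^2*(q + 1)*(q - 3)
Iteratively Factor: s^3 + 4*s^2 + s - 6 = (s + 2)*(s^2 + 2*s - 3) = (s + 2)*(s + 3)*(s - 1)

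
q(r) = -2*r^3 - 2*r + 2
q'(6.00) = -218.00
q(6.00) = -442.00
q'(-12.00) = -866.00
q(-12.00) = 3482.00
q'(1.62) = -17.75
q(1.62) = -9.74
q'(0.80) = -5.84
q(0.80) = -0.62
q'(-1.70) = -19.34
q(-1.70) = 15.23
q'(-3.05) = -57.82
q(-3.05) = 64.85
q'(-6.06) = -222.34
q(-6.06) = 459.21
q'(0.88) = -6.65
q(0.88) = -1.12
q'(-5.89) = -210.15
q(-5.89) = 422.45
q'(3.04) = -57.45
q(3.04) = -60.27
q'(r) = -6*r^2 - 2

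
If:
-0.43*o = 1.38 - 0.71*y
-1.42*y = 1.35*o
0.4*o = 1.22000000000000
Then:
No Solution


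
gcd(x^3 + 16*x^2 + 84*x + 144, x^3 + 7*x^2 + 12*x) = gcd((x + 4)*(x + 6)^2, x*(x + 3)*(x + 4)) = x + 4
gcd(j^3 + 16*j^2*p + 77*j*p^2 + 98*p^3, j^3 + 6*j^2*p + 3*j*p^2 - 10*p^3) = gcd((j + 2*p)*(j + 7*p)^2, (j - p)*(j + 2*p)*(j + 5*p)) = j + 2*p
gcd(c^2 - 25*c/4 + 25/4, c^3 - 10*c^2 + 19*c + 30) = c - 5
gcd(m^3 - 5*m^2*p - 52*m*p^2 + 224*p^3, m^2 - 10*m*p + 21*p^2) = 1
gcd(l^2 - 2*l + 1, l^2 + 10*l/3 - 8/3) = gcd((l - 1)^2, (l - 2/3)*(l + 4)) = 1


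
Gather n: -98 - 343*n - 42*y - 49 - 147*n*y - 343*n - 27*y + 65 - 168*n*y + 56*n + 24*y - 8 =n*(-315*y - 630) - 45*y - 90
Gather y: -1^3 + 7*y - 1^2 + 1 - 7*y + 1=0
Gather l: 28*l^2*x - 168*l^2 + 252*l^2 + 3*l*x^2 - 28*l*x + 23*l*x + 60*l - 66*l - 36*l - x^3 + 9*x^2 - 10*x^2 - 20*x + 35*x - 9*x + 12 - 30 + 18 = l^2*(28*x + 84) + l*(3*x^2 - 5*x - 42) - x^3 - x^2 + 6*x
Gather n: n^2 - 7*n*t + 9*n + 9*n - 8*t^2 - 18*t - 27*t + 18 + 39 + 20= n^2 + n*(18 - 7*t) - 8*t^2 - 45*t + 77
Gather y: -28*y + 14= 14 - 28*y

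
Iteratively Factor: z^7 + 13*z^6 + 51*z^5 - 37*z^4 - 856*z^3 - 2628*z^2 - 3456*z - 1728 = (z + 3)*(z^6 + 10*z^5 + 21*z^4 - 100*z^3 - 556*z^2 - 960*z - 576) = (z + 2)*(z + 3)*(z^5 + 8*z^4 + 5*z^3 - 110*z^2 - 336*z - 288) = (z - 4)*(z + 2)*(z + 3)*(z^4 + 12*z^3 + 53*z^2 + 102*z + 72) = (z - 4)*(z + 2)^2*(z + 3)*(z^3 + 10*z^2 + 33*z + 36) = (z - 4)*(z + 2)^2*(z + 3)*(z + 4)*(z^2 + 6*z + 9) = (z - 4)*(z + 2)^2*(z + 3)^2*(z + 4)*(z + 3)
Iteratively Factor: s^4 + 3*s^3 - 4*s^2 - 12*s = (s - 2)*(s^3 + 5*s^2 + 6*s) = (s - 2)*(s + 2)*(s^2 + 3*s) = s*(s - 2)*(s + 2)*(s + 3)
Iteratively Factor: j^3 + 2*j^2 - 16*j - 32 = (j + 2)*(j^2 - 16) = (j + 2)*(j + 4)*(j - 4)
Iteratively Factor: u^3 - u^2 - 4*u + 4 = (u - 1)*(u^2 - 4) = (u - 1)*(u + 2)*(u - 2)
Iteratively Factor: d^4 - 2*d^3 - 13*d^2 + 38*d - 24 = (d - 3)*(d^3 + d^2 - 10*d + 8) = (d - 3)*(d - 2)*(d^2 + 3*d - 4) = (d - 3)*(d - 2)*(d + 4)*(d - 1)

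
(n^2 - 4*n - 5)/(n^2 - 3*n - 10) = (n + 1)/(n + 2)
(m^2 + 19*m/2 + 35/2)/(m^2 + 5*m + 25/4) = 2*(m + 7)/(2*m + 5)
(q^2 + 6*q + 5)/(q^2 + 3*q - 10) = (q + 1)/(q - 2)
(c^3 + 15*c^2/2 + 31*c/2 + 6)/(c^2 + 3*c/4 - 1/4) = 2*(2*c^3 + 15*c^2 + 31*c + 12)/(4*c^2 + 3*c - 1)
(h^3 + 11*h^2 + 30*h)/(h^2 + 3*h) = (h^2 + 11*h + 30)/(h + 3)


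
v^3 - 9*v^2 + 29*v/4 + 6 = (v - 8)*(v - 3/2)*(v + 1/2)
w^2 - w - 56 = (w - 8)*(w + 7)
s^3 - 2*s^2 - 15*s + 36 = (s - 3)^2*(s + 4)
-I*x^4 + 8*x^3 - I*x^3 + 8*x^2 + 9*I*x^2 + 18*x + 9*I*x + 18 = (x - I)*(x + 3*I)*(x + 6*I)*(-I*x - I)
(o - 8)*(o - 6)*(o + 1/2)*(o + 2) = o^4 - 23*o^3/2 + 14*o^2 + 106*o + 48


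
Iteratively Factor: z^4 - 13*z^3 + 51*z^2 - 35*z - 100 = (z + 1)*(z^3 - 14*z^2 + 65*z - 100) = (z - 5)*(z + 1)*(z^2 - 9*z + 20) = (z - 5)^2*(z + 1)*(z - 4)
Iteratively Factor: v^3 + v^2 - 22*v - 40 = (v - 5)*(v^2 + 6*v + 8) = (v - 5)*(v + 2)*(v + 4)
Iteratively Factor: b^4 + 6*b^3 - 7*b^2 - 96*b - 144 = (b + 4)*(b^3 + 2*b^2 - 15*b - 36) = (b - 4)*(b + 4)*(b^2 + 6*b + 9) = (b - 4)*(b + 3)*(b + 4)*(b + 3)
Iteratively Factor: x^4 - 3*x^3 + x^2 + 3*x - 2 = (x - 1)*(x^3 - 2*x^2 - x + 2) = (x - 2)*(x - 1)*(x^2 - 1) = (x - 2)*(x - 1)^2*(x + 1)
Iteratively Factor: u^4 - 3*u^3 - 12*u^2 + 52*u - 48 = (u - 3)*(u^3 - 12*u + 16) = (u - 3)*(u - 2)*(u^2 + 2*u - 8) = (u - 3)*(u - 2)*(u + 4)*(u - 2)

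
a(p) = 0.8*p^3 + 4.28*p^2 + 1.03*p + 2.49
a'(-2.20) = -6.19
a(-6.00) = -22.41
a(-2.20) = 12.42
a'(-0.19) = -0.51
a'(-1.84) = -6.59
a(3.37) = 85.19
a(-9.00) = -243.30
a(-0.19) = 2.44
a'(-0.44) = -2.27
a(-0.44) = 2.80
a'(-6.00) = 36.07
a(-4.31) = 13.51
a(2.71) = 52.64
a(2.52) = 45.07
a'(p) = 2.4*p^2 + 8.56*p + 1.03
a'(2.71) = 41.85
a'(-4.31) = 8.72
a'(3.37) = 57.13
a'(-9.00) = 118.39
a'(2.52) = 37.84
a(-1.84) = 10.10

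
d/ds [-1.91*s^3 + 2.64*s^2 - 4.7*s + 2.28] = -5.73*s^2 + 5.28*s - 4.7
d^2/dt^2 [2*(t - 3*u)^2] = 4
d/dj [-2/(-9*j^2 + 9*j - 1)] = 18*(1 - 2*j)/(9*j^2 - 9*j + 1)^2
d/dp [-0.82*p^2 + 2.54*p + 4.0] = 2.54 - 1.64*p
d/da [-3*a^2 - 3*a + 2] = -6*a - 3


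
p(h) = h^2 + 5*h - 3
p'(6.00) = 17.00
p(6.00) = 63.00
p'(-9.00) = -13.00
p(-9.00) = 33.00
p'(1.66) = 8.32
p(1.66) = 8.06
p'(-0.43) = 4.14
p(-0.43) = -4.97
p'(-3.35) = -1.70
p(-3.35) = -8.53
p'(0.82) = 6.64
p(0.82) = 1.77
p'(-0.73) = 3.54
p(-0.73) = -6.12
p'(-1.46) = 2.08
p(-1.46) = -8.17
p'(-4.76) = -4.52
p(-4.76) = -4.14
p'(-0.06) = 4.88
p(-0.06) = -3.30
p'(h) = 2*h + 5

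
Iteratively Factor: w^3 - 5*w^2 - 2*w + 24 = (w + 2)*(w^2 - 7*w + 12) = (w - 4)*(w + 2)*(w - 3)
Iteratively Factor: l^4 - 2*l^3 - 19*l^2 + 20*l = (l - 5)*(l^3 + 3*l^2 - 4*l) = l*(l - 5)*(l^2 + 3*l - 4) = l*(l - 5)*(l + 4)*(l - 1)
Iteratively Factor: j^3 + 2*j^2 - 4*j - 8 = (j + 2)*(j^2 - 4) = (j + 2)^2*(j - 2)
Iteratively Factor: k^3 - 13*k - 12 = (k + 1)*(k^2 - k - 12) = (k - 4)*(k + 1)*(k + 3)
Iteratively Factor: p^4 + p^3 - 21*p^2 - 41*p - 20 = (p + 1)*(p^3 - 21*p - 20) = (p + 1)^2*(p^2 - p - 20) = (p - 5)*(p + 1)^2*(p + 4)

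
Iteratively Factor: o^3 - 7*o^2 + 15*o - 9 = (o - 3)*(o^2 - 4*o + 3) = (o - 3)*(o - 1)*(o - 3)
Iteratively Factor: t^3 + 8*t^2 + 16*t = (t + 4)*(t^2 + 4*t) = t*(t + 4)*(t + 4)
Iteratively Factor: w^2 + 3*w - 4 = (w - 1)*(w + 4)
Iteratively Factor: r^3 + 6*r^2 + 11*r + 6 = (r + 1)*(r^2 + 5*r + 6) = (r + 1)*(r + 2)*(r + 3)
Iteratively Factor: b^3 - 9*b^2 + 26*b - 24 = (b - 4)*(b^2 - 5*b + 6) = (b - 4)*(b - 3)*(b - 2)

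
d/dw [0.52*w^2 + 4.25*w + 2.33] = 1.04*w + 4.25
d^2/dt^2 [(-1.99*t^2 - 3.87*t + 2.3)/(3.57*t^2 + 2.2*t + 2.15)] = (-2.8421709430404e-14*t^4 - 67.3866059999999*t^3 + 267.52509*t^2 + 286.61031*t + 5.16935000000001)/(45.499293*t^6 + 84.11634*t^5 + 134.041005*t^4 + 111.9646*t^3 + 80.724975*t^2 + 30.5085*t + 9.938375)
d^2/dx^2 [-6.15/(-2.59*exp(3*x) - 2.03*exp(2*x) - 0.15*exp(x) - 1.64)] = (6.15*(7.77*exp(2*x) + 4.06*exp(x) + 0.15)*(15.54*exp(2*x) + 8.12*exp(x) + 0.3)*exp(x) - (143.3565*exp(2*x) + 49.938*exp(x) + 0.9225)*(2.59*exp(3*x) + 2.03*exp(2*x) + 0.15*exp(x) + 1.64))*exp(x)/(2.59*exp(3*x) + 2.03*exp(2*x) + 0.15*exp(x) + 1.64)^3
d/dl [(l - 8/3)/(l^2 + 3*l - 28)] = (-l^2 + 16*l/3 - 20)/(l^4 + 6*l^3 - 47*l^2 - 168*l + 784)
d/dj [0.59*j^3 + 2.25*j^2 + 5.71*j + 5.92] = 1.77*j^2 + 4.5*j + 5.71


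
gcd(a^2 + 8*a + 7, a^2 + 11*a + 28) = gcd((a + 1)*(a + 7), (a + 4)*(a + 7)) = a + 7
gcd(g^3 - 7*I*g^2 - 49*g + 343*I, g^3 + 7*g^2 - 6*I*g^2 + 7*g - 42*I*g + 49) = g^2 + g*(7 - 7*I) - 49*I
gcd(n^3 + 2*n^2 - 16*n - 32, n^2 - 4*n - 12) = n + 2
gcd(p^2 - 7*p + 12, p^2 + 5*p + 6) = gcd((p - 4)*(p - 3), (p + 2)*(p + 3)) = 1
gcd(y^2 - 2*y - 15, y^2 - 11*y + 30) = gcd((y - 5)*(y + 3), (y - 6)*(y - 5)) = y - 5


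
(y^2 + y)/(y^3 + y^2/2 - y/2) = 2/(2*y - 1)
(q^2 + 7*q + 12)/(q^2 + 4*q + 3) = (q + 4)/(q + 1)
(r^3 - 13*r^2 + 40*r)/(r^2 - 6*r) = (r^2 - 13*r + 40)/(r - 6)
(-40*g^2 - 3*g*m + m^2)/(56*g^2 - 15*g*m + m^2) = (-5*g - m)/(7*g - m)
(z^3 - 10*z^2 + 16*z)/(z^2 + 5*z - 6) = z*(z^2 - 10*z + 16)/(z^2 + 5*z - 6)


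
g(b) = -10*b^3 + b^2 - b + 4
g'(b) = -30*b^2 + 2*b - 1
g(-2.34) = 139.94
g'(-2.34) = -169.95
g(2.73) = -194.74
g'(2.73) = -219.13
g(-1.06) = 18.09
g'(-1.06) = -36.83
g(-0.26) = 4.50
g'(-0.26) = -3.55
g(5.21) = -1388.27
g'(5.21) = -804.90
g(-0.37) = 5.01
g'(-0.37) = -5.85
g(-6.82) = 3229.48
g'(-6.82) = -1410.01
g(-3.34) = 391.09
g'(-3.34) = -342.35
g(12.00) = -17144.00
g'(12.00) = -4297.00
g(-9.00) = 7384.00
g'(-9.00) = -2449.00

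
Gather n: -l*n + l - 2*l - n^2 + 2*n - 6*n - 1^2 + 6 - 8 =-l - n^2 + n*(-l - 4) - 3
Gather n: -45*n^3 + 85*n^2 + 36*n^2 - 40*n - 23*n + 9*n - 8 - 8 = -45*n^3 + 121*n^2 - 54*n - 16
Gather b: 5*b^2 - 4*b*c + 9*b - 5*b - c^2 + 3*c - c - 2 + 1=5*b^2 + b*(4 - 4*c) - c^2 + 2*c - 1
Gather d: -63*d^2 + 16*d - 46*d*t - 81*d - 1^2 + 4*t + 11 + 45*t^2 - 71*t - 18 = -63*d^2 + d*(-46*t - 65) + 45*t^2 - 67*t - 8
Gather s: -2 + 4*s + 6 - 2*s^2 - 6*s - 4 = -2*s^2 - 2*s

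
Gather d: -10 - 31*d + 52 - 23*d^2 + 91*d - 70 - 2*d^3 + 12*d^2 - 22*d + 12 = -2*d^3 - 11*d^2 + 38*d - 16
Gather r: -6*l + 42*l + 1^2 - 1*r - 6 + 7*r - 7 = 36*l + 6*r - 12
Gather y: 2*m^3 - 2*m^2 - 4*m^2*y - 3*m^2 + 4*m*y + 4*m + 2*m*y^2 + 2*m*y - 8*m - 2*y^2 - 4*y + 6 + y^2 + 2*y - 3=2*m^3 - 5*m^2 - 4*m + y^2*(2*m - 1) + y*(-4*m^2 + 6*m - 2) + 3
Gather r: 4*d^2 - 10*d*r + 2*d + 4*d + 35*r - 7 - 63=4*d^2 + 6*d + r*(35 - 10*d) - 70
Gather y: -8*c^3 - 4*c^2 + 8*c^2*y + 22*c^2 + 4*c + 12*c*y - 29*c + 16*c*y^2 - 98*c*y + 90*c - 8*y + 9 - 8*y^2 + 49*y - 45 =-8*c^3 + 18*c^2 + 65*c + y^2*(16*c - 8) + y*(8*c^2 - 86*c + 41) - 36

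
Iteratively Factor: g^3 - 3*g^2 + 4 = (g - 2)*(g^2 - g - 2) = (g - 2)*(g + 1)*(g - 2)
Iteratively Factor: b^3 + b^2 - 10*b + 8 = (b - 1)*(b^2 + 2*b - 8) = (b - 2)*(b - 1)*(b + 4)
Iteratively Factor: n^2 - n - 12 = (n + 3)*(n - 4)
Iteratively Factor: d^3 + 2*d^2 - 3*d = (d - 1)*(d^2 + 3*d) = (d - 1)*(d + 3)*(d)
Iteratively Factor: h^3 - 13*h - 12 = (h + 1)*(h^2 - h - 12) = (h + 1)*(h + 3)*(h - 4)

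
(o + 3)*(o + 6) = o^2 + 9*o + 18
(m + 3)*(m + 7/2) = m^2 + 13*m/2 + 21/2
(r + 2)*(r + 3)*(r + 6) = r^3 + 11*r^2 + 36*r + 36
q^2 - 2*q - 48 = (q - 8)*(q + 6)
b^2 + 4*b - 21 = (b - 3)*(b + 7)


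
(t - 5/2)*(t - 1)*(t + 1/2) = t^3 - 3*t^2 + 3*t/4 + 5/4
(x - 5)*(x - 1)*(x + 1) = x^3 - 5*x^2 - x + 5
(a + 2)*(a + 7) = a^2 + 9*a + 14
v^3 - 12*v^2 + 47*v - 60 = (v - 5)*(v - 4)*(v - 3)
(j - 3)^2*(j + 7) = j^3 + j^2 - 33*j + 63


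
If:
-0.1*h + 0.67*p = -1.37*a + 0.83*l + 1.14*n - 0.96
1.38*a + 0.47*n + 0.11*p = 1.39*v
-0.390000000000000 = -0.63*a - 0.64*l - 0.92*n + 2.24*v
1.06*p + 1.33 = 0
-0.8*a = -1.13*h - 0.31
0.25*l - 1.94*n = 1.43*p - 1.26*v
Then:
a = -0.58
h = -0.69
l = -1.29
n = 0.41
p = -1.25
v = -0.54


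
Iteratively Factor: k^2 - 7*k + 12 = (k - 3)*(k - 4)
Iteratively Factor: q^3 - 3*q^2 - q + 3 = (q + 1)*(q^2 - 4*q + 3) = (q - 1)*(q + 1)*(q - 3)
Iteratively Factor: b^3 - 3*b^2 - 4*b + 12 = (b - 3)*(b^2 - 4) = (b - 3)*(b - 2)*(b + 2)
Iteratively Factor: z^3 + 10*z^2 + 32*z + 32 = (z + 2)*(z^2 + 8*z + 16) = (z + 2)*(z + 4)*(z + 4)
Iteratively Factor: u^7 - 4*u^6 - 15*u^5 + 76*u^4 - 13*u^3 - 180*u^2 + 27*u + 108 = (u + 4)*(u^6 - 8*u^5 + 17*u^4 + 8*u^3 - 45*u^2 + 27) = (u - 1)*(u + 4)*(u^5 - 7*u^4 + 10*u^3 + 18*u^2 - 27*u - 27) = (u - 3)*(u - 1)*(u + 4)*(u^4 - 4*u^3 - 2*u^2 + 12*u + 9) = (u - 3)^2*(u - 1)*(u + 4)*(u^3 - u^2 - 5*u - 3) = (u - 3)^3*(u - 1)*(u + 4)*(u^2 + 2*u + 1) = (u - 3)^3*(u - 1)*(u + 1)*(u + 4)*(u + 1)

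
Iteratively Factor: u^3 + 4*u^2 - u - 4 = (u + 1)*(u^2 + 3*u - 4) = (u + 1)*(u + 4)*(u - 1)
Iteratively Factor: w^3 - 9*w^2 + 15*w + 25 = (w + 1)*(w^2 - 10*w + 25) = (w - 5)*(w + 1)*(w - 5)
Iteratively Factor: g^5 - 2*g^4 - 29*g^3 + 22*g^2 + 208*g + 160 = (g + 4)*(g^4 - 6*g^3 - 5*g^2 + 42*g + 40) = (g + 1)*(g + 4)*(g^3 - 7*g^2 + 2*g + 40) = (g - 5)*(g + 1)*(g + 4)*(g^2 - 2*g - 8) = (g - 5)*(g - 4)*(g + 1)*(g + 4)*(g + 2)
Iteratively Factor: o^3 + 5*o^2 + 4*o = (o + 4)*(o^2 + o) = o*(o + 4)*(o + 1)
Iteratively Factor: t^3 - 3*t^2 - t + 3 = (t - 3)*(t^2 - 1) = (t - 3)*(t - 1)*(t + 1)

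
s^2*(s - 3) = s^3 - 3*s^2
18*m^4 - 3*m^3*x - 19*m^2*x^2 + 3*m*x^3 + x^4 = (-3*m + x)*(-m + x)*(m + x)*(6*m + x)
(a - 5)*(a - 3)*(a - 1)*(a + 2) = a^4 - 7*a^3 + 5*a^2 + 31*a - 30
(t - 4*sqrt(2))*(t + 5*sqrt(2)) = t^2 + sqrt(2)*t - 40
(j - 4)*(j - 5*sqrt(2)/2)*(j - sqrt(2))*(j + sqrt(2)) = j^4 - 4*j^3 - 5*sqrt(2)*j^3/2 - 2*j^2 + 10*sqrt(2)*j^2 + 5*sqrt(2)*j + 8*j - 20*sqrt(2)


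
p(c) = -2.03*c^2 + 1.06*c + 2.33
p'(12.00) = -47.66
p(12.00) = -277.27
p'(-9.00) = 37.60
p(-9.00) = -171.64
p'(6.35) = -24.72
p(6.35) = -72.79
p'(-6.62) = 27.94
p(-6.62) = -93.65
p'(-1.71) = 8.00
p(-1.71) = -5.42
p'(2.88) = -10.63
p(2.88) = -11.45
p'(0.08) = 0.74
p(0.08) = 2.40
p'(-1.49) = 7.11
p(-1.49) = -3.76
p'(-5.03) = 21.48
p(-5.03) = -54.36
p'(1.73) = -5.96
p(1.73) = -1.91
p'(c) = 1.06 - 4.06*c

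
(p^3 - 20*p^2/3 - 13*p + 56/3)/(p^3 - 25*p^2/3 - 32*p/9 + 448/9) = 3*(p - 1)/(3*p - 8)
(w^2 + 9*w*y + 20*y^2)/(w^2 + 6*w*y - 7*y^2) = (w^2 + 9*w*y + 20*y^2)/(w^2 + 6*w*y - 7*y^2)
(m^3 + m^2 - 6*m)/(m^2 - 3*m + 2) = m*(m + 3)/(m - 1)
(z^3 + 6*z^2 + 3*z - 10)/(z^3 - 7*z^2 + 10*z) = (z^3 + 6*z^2 + 3*z - 10)/(z*(z^2 - 7*z + 10))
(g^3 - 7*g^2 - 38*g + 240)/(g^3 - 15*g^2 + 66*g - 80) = (g + 6)/(g - 2)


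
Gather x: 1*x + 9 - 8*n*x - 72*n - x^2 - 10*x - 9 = -72*n - x^2 + x*(-8*n - 9)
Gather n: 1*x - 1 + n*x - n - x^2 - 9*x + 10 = n*(x - 1) - x^2 - 8*x + 9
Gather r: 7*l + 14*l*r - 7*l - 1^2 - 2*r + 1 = r*(14*l - 2)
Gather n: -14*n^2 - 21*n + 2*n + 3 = -14*n^2 - 19*n + 3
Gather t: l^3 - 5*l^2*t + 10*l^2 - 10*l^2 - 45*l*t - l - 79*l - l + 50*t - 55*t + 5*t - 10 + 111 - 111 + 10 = l^3 - 81*l + t*(-5*l^2 - 45*l)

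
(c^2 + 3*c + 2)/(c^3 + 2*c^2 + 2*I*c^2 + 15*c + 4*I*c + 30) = (c + 1)/(c^2 + 2*I*c + 15)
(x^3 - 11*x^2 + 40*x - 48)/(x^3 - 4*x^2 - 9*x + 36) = (x - 4)/(x + 3)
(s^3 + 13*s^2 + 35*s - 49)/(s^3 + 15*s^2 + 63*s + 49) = (s - 1)/(s + 1)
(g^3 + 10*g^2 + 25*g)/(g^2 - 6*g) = (g^2 + 10*g + 25)/(g - 6)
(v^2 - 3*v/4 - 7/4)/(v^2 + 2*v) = (4*v^2 - 3*v - 7)/(4*v*(v + 2))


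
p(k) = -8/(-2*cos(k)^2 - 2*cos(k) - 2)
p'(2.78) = -1.40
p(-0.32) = 1.40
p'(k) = -8*(-4*sin(k)*cos(k) - 2*sin(k))/(-2*cos(k)^2 - 2*cos(k) - 2)^2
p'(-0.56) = -0.87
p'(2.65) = -1.80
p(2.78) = 4.26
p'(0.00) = 0.00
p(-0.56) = 1.56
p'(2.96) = -0.72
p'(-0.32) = -0.45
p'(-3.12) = 0.09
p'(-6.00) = 0.39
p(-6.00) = 1.39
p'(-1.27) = -3.18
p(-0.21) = 1.36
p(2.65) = 4.47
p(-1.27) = 2.89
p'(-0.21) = -0.29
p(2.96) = 4.07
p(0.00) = 1.33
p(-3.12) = 4.00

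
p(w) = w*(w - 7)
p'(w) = 2*w - 7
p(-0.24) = 1.74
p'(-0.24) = -7.48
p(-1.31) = 10.89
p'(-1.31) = -9.62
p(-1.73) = 15.10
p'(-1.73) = -10.46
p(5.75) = -7.19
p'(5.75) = 4.50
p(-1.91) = 17.02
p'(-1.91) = -10.82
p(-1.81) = 15.95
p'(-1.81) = -10.62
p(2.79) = -11.75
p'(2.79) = -1.42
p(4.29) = -11.63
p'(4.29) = 1.58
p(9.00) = 18.00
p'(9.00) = 11.00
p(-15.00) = 330.00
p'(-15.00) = -37.00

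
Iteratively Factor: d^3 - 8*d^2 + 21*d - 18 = (d - 3)*(d^2 - 5*d + 6) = (d - 3)*(d - 2)*(d - 3)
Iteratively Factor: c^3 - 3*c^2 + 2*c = (c - 1)*(c^2 - 2*c) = c*(c - 1)*(c - 2)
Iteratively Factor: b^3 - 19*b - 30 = (b + 2)*(b^2 - 2*b - 15) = (b + 2)*(b + 3)*(b - 5)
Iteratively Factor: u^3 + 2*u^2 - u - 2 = (u - 1)*(u^2 + 3*u + 2) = (u - 1)*(u + 2)*(u + 1)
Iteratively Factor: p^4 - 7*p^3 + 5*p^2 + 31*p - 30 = (p - 3)*(p^3 - 4*p^2 - 7*p + 10) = (p - 3)*(p + 2)*(p^2 - 6*p + 5) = (p - 5)*(p - 3)*(p + 2)*(p - 1)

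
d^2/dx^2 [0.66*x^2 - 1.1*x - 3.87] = 1.32000000000000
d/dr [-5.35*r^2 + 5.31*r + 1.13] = 5.31 - 10.7*r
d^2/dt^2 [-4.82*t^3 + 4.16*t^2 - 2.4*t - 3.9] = 8.32 - 28.92*t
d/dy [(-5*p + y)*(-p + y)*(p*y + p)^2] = p^2*(y + 1)*((-5*p + y)*(y + 1) + (-p + y)*(y + 1) + 2*(p - y)*(5*p - y))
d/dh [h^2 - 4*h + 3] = 2*h - 4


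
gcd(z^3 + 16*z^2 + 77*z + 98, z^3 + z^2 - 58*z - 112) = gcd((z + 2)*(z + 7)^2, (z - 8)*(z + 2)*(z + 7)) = z^2 + 9*z + 14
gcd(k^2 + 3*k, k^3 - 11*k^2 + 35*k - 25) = 1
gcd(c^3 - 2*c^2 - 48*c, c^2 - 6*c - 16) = c - 8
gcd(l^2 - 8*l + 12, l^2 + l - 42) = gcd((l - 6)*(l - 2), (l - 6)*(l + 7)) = l - 6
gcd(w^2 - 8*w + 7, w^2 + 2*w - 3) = w - 1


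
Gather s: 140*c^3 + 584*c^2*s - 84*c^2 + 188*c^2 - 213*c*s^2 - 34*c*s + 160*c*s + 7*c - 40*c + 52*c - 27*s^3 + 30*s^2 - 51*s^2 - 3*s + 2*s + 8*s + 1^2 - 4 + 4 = 140*c^3 + 104*c^2 + 19*c - 27*s^3 + s^2*(-213*c - 21) + s*(584*c^2 + 126*c + 7) + 1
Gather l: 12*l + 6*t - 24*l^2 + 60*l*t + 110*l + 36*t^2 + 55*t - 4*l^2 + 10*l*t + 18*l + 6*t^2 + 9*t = -28*l^2 + l*(70*t + 140) + 42*t^2 + 70*t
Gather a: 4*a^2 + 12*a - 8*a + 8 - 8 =4*a^2 + 4*a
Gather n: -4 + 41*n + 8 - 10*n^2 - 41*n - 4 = -10*n^2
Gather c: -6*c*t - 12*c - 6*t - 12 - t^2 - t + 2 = c*(-6*t - 12) - t^2 - 7*t - 10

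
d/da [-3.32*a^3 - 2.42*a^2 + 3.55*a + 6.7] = -9.96*a^2 - 4.84*a + 3.55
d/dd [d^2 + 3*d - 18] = 2*d + 3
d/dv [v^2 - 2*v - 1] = 2*v - 2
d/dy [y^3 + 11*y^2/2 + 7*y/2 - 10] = 3*y^2 + 11*y + 7/2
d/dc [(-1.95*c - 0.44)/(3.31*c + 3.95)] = (-20.674591*c - 24.672095)/(3.31*c + 3.95)^3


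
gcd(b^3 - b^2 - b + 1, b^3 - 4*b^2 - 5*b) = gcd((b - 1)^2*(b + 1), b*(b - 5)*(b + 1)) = b + 1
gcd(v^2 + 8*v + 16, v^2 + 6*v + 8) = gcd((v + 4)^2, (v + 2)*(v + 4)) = v + 4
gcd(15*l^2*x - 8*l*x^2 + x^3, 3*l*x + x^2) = x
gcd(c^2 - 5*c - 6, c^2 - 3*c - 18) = c - 6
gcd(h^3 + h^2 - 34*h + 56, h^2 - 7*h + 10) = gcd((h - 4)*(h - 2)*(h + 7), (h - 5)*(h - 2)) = h - 2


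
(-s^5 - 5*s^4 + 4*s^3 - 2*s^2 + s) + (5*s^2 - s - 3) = -s^5 - 5*s^4 + 4*s^3 + 3*s^2 - 3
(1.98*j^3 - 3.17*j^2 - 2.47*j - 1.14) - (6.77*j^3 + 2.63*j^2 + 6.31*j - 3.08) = -4.79*j^3 - 5.8*j^2 - 8.78*j + 1.94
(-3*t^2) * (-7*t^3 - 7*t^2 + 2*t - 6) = 21*t^5 + 21*t^4 - 6*t^3 + 18*t^2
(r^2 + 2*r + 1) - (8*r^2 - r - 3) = -7*r^2 + 3*r + 4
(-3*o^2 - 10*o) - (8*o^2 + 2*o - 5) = -11*o^2 - 12*o + 5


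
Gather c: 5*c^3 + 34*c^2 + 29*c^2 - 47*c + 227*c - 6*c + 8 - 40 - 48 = 5*c^3 + 63*c^2 + 174*c - 80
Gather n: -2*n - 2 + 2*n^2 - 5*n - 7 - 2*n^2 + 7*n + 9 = 0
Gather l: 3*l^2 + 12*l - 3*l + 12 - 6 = 3*l^2 + 9*l + 6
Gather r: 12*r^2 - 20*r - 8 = 12*r^2 - 20*r - 8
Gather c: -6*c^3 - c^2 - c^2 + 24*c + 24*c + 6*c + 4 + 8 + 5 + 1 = -6*c^3 - 2*c^2 + 54*c + 18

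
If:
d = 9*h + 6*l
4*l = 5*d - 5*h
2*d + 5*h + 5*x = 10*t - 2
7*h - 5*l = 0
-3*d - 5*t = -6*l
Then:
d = 0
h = 0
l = 0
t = 0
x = -2/5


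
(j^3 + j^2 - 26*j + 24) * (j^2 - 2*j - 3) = j^5 - j^4 - 31*j^3 + 73*j^2 + 30*j - 72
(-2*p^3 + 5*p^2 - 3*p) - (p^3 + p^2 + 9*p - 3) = -3*p^3 + 4*p^2 - 12*p + 3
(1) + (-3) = -2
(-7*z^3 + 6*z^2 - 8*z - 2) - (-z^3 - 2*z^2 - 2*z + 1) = -6*z^3 + 8*z^2 - 6*z - 3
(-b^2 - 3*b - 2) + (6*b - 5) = -b^2 + 3*b - 7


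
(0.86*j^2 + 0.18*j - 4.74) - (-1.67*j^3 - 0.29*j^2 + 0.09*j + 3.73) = 1.67*j^3 + 1.15*j^2 + 0.09*j - 8.47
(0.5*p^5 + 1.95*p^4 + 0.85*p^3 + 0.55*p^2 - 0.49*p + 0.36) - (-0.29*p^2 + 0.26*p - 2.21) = 0.5*p^5 + 1.95*p^4 + 0.85*p^3 + 0.84*p^2 - 0.75*p + 2.57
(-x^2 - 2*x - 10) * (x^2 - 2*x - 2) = -x^4 - 4*x^2 + 24*x + 20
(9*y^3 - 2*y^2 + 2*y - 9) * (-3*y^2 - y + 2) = -27*y^5 - 3*y^4 + 14*y^3 + 21*y^2 + 13*y - 18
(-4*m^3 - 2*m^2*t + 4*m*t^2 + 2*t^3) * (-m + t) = 4*m^4 - 2*m^3*t - 6*m^2*t^2 + 2*m*t^3 + 2*t^4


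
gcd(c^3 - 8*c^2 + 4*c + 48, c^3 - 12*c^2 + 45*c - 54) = c - 6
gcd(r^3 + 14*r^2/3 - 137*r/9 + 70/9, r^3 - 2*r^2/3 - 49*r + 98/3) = r^2 + 19*r/3 - 14/3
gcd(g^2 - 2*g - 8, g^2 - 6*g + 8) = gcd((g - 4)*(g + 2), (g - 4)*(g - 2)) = g - 4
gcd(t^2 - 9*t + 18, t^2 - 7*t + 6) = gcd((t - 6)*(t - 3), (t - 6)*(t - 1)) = t - 6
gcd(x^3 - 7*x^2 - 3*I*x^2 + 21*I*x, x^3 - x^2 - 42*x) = x^2 - 7*x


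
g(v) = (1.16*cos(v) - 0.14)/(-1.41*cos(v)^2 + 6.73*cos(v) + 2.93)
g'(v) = (-2.82*sin(v)*cos(v) + 6.73*sin(v))*(1.16*cos(v) - 0.14)/(-1.41*cos(v)^2 + 6.73*cos(v) + 2.93)^2 - 1.16*sin(v)/(-1.41*cos(v)^2 + 6.73*cos(v) + 2.93)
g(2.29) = 0.43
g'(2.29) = -0.89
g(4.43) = -0.49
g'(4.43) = 4.92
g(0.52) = 0.11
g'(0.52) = -0.04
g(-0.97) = 0.08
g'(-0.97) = 0.10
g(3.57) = 0.27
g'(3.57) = 0.13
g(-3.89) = 0.36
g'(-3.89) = -0.49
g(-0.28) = 0.12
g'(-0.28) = 0.02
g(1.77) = -0.24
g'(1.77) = -1.85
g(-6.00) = 0.12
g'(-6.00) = -0.02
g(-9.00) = 0.27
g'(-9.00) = 0.13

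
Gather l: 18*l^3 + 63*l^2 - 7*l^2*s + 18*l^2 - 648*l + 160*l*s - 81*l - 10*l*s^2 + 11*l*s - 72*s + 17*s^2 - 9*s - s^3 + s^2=18*l^3 + l^2*(81 - 7*s) + l*(-10*s^2 + 171*s - 729) - s^3 + 18*s^2 - 81*s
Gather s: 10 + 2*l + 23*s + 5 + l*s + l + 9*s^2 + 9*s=3*l + 9*s^2 + s*(l + 32) + 15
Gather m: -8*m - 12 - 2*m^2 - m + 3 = -2*m^2 - 9*m - 9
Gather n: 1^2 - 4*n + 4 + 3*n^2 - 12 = 3*n^2 - 4*n - 7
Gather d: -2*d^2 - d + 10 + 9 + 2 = -2*d^2 - d + 21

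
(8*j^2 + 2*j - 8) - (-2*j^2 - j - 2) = 10*j^2 + 3*j - 6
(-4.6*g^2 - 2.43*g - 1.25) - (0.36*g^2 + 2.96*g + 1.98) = -4.96*g^2 - 5.39*g - 3.23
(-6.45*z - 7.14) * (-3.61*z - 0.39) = 23.2845*z^2 + 28.2909*z + 2.7846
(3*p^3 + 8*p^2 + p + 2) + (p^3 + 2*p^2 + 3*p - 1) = 4*p^3 + 10*p^2 + 4*p + 1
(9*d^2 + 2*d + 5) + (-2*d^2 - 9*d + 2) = 7*d^2 - 7*d + 7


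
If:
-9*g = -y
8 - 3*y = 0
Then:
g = 8/27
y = 8/3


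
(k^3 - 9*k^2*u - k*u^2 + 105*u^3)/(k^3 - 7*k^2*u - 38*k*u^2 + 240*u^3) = (-k^2 + 4*k*u + 21*u^2)/(-k^2 + 2*k*u + 48*u^2)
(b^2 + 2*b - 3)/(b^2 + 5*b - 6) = (b + 3)/(b + 6)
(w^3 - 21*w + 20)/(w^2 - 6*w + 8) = (w^2 + 4*w - 5)/(w - 2)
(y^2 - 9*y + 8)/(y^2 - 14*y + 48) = (y - 1)/(y - 6)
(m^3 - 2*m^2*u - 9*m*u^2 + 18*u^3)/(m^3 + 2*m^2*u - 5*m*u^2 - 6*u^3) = (m - 3*u)/(m + u)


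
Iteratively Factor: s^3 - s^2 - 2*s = (s)*(s^2 - s - 2) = s*(s - 2)*(s + 1)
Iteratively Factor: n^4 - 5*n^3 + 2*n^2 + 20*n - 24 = (n - 2)*(n^3 - 3*n^2 - 4*n + 12) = (n - 2)*(n + 2)*(n^2 - 5*n + 6) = (n - 2)^2*(n + 2)*(n - 3)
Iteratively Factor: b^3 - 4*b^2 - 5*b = (b + 1)*(b^2 - 5*b) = b*(b + 1)*(b - 5)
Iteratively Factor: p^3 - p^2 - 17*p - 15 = (p + 1)*(p^2 - 2*p - 15) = (p + 1)*(p + 3)*(p - 5)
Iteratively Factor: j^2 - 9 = (j - 3)*(j + 3)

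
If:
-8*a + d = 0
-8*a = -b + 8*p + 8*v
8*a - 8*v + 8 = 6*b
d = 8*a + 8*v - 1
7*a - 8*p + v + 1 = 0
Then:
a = -23/328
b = 44/41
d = -23/41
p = 13/164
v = 1/8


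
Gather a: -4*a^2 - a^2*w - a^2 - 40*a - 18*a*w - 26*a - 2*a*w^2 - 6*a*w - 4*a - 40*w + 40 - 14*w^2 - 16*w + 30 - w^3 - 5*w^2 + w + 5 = a^2*(-w - 5) + a*(-2*w^2 - 24*w - 70) - w^3 - 19*w^2 - 55*w + 75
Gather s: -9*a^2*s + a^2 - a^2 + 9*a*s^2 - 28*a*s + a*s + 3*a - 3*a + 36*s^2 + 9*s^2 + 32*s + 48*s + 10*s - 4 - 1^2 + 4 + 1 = s^2*(9*a + 45) + s*(-9*a^2 - 27*a + 90)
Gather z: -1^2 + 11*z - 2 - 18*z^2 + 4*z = -18*z^2 + 15*z - 3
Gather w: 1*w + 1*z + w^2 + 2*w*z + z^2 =w^2 + w*(2*z + 1) + z^2 + z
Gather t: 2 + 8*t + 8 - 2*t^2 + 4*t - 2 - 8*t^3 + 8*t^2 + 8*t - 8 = -8*t^3 + 6*t^2 + 20*t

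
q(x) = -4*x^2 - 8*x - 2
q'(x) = -8*x - 8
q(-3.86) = -30.72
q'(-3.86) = 22.88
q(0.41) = -5.95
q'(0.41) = -11.28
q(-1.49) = 1.04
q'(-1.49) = 3.92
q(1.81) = -29.58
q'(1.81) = -22.48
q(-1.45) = 1.19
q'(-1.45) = 3.60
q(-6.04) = -99.61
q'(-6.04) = 40.32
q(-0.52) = 1.08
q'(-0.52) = -3.84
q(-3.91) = -31.87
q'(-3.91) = 23.28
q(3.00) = -62.00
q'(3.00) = -32.00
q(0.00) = -2.00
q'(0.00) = -8.00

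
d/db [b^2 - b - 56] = 2*b - 1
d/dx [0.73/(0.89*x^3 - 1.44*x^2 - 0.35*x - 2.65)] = (-1.9491*x^2 + 2.1024*x + 0.2555)/(-0.89*x^3 + 1.44*x^2 + 0.35*x + 2.65)^2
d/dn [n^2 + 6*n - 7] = 2*n + 6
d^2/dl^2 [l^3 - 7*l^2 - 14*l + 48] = 6*l - 14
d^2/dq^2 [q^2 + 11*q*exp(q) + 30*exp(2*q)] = 11*q*exp(q) + 120*exp(2*q) + 22*exp(q) + 2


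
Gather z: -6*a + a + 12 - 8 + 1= 5 - 5*a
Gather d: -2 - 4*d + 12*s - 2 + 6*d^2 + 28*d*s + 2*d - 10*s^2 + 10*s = 6*d^2 + d*(28*s - 2) - 10*s^2 + 22*s - 4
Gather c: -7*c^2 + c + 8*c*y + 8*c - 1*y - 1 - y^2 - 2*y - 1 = -7*c^2 + c*(8*y + 9) - y^2 - 3*y - 2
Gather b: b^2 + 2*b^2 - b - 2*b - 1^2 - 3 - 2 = 3*b^2 - 3*b - 6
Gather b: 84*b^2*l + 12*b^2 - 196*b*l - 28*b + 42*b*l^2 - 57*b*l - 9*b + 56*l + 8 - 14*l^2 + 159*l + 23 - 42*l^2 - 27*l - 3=b^2*(84*l + 12) + b*(42*l^2 - 253*l - 37) - 56*l^2 + 188*l + 28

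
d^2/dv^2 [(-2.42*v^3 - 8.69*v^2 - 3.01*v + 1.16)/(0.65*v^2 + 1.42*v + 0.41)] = (7.105427357601e-15*v^4 + 5.028774*v^3 + 8.382366*v^2 + 8.796258*v + 4.643034)/(0.274625*v^6 + 1.79985*v^5 + 4.451655*v^4 + 5.133868*v^3 + 2.807967*v^2 + 0.716106*v + 0.068921)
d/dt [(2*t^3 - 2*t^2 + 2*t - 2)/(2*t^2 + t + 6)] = 2*(2*t^4 + 2*t^3 + 15*t^2 - 8*t + 7)/(4*t^4 + 4*t^3 + 25*t^2 + 12*t + 36)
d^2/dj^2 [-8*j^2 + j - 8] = -16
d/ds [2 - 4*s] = -4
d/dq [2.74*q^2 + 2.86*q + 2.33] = 5.48*q + 2.86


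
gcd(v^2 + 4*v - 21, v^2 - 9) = v - 3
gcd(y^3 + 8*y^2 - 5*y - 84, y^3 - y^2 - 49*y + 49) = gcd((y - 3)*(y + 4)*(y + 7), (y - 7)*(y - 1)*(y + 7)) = y + 7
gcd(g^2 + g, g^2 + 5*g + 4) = g + 1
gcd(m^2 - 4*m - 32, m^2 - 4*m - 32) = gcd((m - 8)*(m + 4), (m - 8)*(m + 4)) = m^2 - 4*m - 32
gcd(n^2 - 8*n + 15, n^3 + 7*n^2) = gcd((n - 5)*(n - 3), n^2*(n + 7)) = 1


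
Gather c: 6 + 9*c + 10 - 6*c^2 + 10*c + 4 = -6*c^2 + 19*c + 20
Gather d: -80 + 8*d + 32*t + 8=8*d + 32*t - 72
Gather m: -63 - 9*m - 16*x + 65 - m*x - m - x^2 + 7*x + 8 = m*(-x - 10) - x^2 - 9*x + 10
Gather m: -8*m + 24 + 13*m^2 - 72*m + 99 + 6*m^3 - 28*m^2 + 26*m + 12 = 6*m^3 - 15*m^2 - 54*m + 135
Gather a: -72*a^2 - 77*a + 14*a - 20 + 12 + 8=-72*a^2 - 63*a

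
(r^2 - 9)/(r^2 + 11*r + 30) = (r^2 - 9)/(r^2 + 11*r + 30)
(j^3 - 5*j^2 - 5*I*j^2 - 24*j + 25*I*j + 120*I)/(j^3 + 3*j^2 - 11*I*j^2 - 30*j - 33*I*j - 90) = (j - 8)/(j - 6*I)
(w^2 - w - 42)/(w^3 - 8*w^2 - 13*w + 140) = (w + 6)/(w^2 - w - 20)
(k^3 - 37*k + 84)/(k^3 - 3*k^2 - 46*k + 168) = (k - 3)/(k - 6)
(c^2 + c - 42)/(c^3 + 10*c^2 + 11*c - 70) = (c - 6)/(c^2 + 3*c - 10)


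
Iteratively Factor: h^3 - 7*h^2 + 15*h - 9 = (h - 1)*(h^2 - 6*h + 9) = (h - 3)*(h - 1)*(h - 3)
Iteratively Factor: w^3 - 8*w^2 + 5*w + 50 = (w + 2)*(w^2 - 10*w + 25) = (w - 5)*(w + 2)*(w - 5)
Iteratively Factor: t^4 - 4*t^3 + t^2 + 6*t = (t + 1)*(t^3 - 5*t^2 + 6*t) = (t - 3)*(t + 1)*(t^2 - 2*t) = (t - 3)*(t - 2)*(t + 1)*(t)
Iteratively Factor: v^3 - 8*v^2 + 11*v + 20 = (v - 5)*(v^2 - 3*v - 4) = (v - 5)*(v - 4)*(v + 1)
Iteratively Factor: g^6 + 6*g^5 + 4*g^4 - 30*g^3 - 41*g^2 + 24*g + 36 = (g + 1)*(g^5 + 5*g^4 - g^3 - 29*g^2 - 12*g + 36) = (g + 1)*(g + 3)*(g^4 + 2*g^3 - 7*g^2 - 8*g + 12) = (g - 2)*(g + 1)*(g + 3)*(g^3 + 4*g^2 + g - 6) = (g - 2)*(g + 1)*(g + 2)*(g + 3)*(g^2 + 2*g - 3) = (g - 2)*(g - 1)*(g + 1)*(g + 2)*(g + 3)*(g + 3)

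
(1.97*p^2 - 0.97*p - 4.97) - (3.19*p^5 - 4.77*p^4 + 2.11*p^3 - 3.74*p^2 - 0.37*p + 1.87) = -3.19*p^5 + 4.77*p^4 - 2.11*p^3 + 5.71*p^2 - 0.6*p - 6.84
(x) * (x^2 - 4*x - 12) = x^3 - 4*x^2 - 12*x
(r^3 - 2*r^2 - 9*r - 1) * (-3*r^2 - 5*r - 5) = -3*r^5 + r^4 + 32*r^3 + 58*r^2 + 50*r + 5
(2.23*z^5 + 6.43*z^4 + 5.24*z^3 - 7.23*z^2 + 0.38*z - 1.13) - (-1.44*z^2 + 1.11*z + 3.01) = 2.23*z^5 + 6.43*z^4 + 5.24*z^3 - 5.79*z^2 - 0.73*z - 4.14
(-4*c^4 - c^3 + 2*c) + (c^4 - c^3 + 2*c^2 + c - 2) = -3*c^4 - 2*c^3 + 2*c^2 + 3*c - 2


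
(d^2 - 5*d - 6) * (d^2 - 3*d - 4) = d^4 - 8*d^3 + 5*d^2 + 38*d + 24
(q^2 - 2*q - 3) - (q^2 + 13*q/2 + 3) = -17*q/2 - 6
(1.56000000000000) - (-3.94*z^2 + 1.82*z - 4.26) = 3.94*z^2 - 1.82*z + 5.82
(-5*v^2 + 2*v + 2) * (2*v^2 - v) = -10*v^4 + 9*v^3 + 2*v^2 - 2*v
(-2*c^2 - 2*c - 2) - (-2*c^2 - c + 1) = -c - 3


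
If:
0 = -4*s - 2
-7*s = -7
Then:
No Solution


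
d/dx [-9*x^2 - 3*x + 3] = -18*x - 3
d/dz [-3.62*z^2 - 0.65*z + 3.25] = -7.24*z - 0.65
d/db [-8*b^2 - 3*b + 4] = -16*b - 3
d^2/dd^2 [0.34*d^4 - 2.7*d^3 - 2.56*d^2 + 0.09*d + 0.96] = 4.08*d^2 - 16.2*d - 5.12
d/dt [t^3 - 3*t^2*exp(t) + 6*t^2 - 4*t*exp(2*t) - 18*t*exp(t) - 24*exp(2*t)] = -3*t^2*exp(t) + 3*t^2 - 8*t*exp(2*t) - 24*t*exp(t) + 12*t - 52*exp(2*t) - 18*exp(t)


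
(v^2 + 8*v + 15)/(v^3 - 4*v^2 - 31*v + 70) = (v + 3)/(v^2 - 9*v + 14)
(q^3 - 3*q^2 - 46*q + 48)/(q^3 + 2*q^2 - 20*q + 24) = (q^2 - 9*q + 8)/(q^2 - 4*q + 4)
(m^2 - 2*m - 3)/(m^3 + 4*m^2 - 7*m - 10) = (m - 3)/(m^2 + 3*m - 10)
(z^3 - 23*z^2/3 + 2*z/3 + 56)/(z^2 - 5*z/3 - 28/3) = z - 6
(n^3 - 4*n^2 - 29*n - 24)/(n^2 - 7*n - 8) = n + 3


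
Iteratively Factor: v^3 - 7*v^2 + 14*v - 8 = (v - 1)*(v^2 - 6*v + 8) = (v - 2)*(v - 1)*(v - 4)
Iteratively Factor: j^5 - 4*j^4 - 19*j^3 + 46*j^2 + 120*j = (j - 5)*(j^4 + j^3 - 14*j^2 - 24*j) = (j - 5)*(j - 4)*(j^3 + 5*j^2 + 6*j) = (j - 5)*(j - 4)*(j + 3)*(j^2 + 2*j) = (j - 5)*(j - 4)*(j + 2)*(j + 3)*(j)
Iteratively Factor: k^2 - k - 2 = (k + 1)*(k - 2)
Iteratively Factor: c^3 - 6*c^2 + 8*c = (c)*(c^2 - 6*c + 8) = c*(c - 2)*(c - 4)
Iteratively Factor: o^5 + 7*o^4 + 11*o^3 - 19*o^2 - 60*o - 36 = (o + 2)*(o^4 + 5*o^3 + o^2 - 21*o - 18) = (o - 2)*(o + 2)*(o^3 + 7*o^2 + 15*o + 9) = (o - 2)*(o + 2)*(o + 3)*(o^2 + 4*o + 3) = (o - 2)*(o + 2)*(o + 3)^2*(o + 1)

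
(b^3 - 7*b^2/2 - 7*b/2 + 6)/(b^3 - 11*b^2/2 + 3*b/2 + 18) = (b - 1)/(b - 3)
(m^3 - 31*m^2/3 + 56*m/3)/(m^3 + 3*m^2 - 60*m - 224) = m*(3*m - 7)/(3*(m^2 + 11*m + 28))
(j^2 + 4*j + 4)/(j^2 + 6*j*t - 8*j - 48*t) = (j^2 + 4*j + 4)/(j^2 + 6*j*t - 8*j - 48*t)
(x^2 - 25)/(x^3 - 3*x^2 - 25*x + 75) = 1/(x - 3)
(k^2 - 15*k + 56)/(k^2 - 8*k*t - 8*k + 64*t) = (7 - k)/(-k + 8*t)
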